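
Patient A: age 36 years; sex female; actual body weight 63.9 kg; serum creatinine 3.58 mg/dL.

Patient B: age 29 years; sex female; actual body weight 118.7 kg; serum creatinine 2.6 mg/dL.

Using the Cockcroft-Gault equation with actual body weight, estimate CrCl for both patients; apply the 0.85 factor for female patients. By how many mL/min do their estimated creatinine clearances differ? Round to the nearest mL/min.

38 mL/min

Patient A: CrCl = (140 − 36) × 63.9 / (72 × 3.58) × 0.85 = 6645.6 / 257.76 × 0.85 ≈ 21.9 mL/min
Patient B: CrCl = (140 − 29) × 118.7 / (72 × 2.6) × 0.85 = 13175.7 / 187.20 × 0.85 ≈ 59.8 mL/min
|21.9 − 59.8| = 37.9 mL/min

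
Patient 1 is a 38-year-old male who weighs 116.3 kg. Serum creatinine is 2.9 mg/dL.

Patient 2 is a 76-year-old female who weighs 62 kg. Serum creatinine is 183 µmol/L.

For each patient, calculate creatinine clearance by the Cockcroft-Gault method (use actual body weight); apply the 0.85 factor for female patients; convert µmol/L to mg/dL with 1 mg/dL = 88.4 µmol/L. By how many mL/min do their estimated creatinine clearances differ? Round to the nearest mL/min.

34 mL/min

Patient 1: CrCl = (140 − 38) × 116.3 / (72 × 2.9) = 11862.6 / 208.80 ≈ 56.8 mL/min
Patient 2: SCr = 183 / 88.4 = 2.07 mg/dL
Patient 2: CrCl = (140 − 76) × 62 / (72 × 2.07) × 0.85 = 3968.0 / 149.04 × 0.85 ≈ 22.6 mL/min
|56.8 − 22.6| = 34.2 mL/min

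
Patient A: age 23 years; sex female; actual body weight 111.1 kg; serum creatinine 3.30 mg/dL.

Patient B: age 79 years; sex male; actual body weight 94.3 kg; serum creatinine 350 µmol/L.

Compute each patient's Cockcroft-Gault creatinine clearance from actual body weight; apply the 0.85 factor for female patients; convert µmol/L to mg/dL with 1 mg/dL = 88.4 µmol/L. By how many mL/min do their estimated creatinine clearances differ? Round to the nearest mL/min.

Patient A: CrCl = (140 − 23) × 111.1 / (72 × 3.3) × 0.85 = 12998.7 / 237.60 × 0.85 ≈ 46.5 mL/min
Patient B: SCr = 350 / 88.4 = 3.959 mg/dL
Patient B: CrCl = (140 − 79) × 94.3 / (72 × 3.959) = 5752.3 / 285.05 ≈ 20.2 mL/min
|46.5 − 20.2| = 26.3 mL/min

26 mL/min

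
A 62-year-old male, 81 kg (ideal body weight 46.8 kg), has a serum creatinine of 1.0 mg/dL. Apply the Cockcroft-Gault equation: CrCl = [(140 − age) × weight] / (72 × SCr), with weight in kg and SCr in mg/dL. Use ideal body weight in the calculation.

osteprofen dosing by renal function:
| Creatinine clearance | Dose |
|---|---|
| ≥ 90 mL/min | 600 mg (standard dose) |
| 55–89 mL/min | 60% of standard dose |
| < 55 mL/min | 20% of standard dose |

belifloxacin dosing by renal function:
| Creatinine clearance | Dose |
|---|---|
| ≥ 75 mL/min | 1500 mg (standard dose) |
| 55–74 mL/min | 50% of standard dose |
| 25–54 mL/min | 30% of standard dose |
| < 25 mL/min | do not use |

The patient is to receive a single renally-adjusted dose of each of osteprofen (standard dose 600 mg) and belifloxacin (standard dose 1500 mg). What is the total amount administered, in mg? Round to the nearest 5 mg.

570 mg

CrCl = (140 − 62) × 46.8 / (72 × 1) = 3650.4 / 72.00 ≈ 50.7 mL/min
CrCl ≈ 51 mL/min.
osteprofen: < 55 mL/min → 20% of 600 mg = 120 mg.
belifloxacin: 25–54 mL/min → 30% of 1500 mg = 450 mg.
Total = 120 + 450 = 570 mg.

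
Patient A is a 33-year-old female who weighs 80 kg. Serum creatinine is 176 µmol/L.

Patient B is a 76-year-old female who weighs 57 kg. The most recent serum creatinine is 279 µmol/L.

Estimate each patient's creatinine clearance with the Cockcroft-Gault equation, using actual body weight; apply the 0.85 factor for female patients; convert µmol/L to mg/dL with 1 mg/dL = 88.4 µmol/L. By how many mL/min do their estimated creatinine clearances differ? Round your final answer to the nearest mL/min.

Patient A: SCr = 176 / 88.4 = 1.991 mg/dL
Patient A: CrCl = (140 − 33) × 80 / (72 × 1.991) × 0.85 = 8560.0 / 143.35 × 0.85 ≈ 50.8 mL/min
Patient B: SCr = 279 / 88.4 = 3.156 mg/dL
Patient B: CrCl = (140 − 76) × 57 / (72 × 3.156) × 0.85 = 3648.0 / 227.23 × 0.85 ≈ 13.6 mL/min
|50.8 − 13.6| = 37.2 mL/min

37 mL/min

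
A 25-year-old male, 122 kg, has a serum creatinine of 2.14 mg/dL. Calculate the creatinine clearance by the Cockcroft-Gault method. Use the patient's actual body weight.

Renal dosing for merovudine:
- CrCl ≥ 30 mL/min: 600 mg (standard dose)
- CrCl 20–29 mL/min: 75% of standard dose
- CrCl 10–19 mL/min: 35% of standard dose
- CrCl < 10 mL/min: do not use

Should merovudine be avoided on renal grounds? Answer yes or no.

CrCl = (140 − 25) × 122 / (72 × 2.14) = 14030.0 / 154.08 ≈ 91.1 mL/min
CrCl ≈ 91 mL/min, which is ≥ 10 mL/min.

no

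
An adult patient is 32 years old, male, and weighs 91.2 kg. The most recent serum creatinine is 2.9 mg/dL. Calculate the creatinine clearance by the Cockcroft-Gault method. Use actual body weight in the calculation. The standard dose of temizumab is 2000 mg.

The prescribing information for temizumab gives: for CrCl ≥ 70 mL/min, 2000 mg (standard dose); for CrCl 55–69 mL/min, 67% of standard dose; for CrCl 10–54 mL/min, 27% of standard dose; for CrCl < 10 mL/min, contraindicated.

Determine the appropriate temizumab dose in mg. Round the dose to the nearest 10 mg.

CrCl = (140 − 32) × 91.2 / (72 × 2.9) = 9849.6 / 208.80 ≈ 47.2 mL/min
CrCl ≈ 47 mL/min → bracket 10–54 mL/min.
27% of 2000 mg = 540 mg

540 mg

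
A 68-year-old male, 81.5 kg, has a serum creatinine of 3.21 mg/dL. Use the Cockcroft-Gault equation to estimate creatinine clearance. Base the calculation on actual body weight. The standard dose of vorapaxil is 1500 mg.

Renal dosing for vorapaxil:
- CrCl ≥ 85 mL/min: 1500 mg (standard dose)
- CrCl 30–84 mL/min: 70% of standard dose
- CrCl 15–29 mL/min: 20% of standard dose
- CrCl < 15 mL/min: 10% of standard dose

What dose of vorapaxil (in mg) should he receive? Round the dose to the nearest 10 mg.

CrCl = (140 − 68) × 81.5 / (72 × 3.21) = 5868.0 / 231.12 ≈ 25.4 mL/min
CrCl ≈ 25 mL/min → bracket 15–29 mL/min.
20% of 1500 mg = 300 mg

300 mg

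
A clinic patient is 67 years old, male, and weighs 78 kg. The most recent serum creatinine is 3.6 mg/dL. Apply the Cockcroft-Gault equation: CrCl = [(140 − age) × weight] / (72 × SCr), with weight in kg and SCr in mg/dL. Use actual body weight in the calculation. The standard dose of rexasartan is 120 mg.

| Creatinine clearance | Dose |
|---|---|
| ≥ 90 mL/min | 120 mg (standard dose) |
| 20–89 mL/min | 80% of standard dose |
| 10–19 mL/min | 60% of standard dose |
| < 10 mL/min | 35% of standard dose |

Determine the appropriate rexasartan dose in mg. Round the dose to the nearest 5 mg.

95 mg

CrCl = (140 − 67) × 78 / (72 × 3.6) = 5694.0 / 259.20 ≈ 22.0 mL/min
CrCl ≈ 22 mL/min → bracket 20–89 mL/min.
80% of 120 mg = 96 mg → 95 mg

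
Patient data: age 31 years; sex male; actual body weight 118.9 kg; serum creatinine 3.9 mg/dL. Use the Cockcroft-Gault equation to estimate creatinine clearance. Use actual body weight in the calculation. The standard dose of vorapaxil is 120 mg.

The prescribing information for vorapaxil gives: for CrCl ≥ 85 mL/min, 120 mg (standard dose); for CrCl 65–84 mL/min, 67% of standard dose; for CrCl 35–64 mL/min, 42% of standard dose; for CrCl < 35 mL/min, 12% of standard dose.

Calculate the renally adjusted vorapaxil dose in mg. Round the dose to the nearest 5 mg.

CrCl = (140 − 31) × 118.9 / (72 × 3.9) = 12960.1 / 280.80 ≈ 46.2 mL/min
CrCl ≈ 46 mL/min → bracket 35–64 mL/min.
42% of 120 mg = 50.4 mg → 50 mg

50 mg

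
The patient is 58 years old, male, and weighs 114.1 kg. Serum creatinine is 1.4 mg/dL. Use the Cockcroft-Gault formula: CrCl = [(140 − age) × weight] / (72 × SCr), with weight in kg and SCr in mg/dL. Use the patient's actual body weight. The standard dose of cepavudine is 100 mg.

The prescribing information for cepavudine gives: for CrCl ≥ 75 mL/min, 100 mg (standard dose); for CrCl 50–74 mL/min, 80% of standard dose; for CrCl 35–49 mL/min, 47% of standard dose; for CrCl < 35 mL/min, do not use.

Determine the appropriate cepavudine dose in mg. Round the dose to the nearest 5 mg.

100 mg

CrCl = (140 − 58) × 114.1 / (72 × 1.4) = 9356.2 / 100.80 ≈ 92.8 mL/min
CrCl ≈ 93 mL/min → bracket ≥ 75 mL/min.
100% of 100 mg = 100 mg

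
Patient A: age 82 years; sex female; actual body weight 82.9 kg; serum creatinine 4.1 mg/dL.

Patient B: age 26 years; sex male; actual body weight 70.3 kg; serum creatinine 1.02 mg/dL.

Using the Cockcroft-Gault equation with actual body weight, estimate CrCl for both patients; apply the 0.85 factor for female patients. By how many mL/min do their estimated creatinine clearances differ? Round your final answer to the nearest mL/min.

Patient A: CrCl = (140 − 82) × 82.9 / (72 × 4.1) × 0.85 = 4808.2 / 295.20 × 0.85 ≈ 13.8 mL/min
Patient B: CrCl = (140 − 26) × 70.3 / (72 × 1.02) = 8014.2 / 73.44 ≈ 109.1 mL/min
|13.8 − 109.1| = 95.3 mL/min

95 mL/min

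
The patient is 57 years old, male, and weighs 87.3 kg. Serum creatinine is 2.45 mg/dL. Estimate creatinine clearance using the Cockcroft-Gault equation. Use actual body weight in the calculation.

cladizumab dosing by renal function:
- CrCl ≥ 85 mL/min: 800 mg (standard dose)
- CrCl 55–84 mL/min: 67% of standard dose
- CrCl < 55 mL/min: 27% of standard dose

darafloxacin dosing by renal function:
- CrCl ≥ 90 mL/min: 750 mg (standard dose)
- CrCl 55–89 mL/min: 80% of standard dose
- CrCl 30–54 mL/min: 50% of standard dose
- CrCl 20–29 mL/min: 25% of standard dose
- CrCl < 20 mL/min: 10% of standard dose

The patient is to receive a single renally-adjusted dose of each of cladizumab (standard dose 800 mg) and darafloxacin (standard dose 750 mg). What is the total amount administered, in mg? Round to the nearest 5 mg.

CrCl = (140 − 57) × 87.3 / (72 × 2.45) = 7245.9 / 176.40 ≈ 41.1 mL/min
CrCl ≈ 41 mL/min.
cladizumab: < 55 mL/min → 27% of 800 mg = 216 mg.
darafloxacin: 30–54 mL/min → 50% of 750 mg = 375 mg.
Total = 216 + 375 = 591 mg.

590 mg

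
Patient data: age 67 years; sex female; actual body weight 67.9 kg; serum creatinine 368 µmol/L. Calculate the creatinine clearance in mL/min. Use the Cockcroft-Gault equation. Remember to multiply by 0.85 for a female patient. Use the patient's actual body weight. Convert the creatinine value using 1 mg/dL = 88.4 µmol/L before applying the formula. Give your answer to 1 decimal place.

14.1 mL/min

SCr = 368 / 88.4 = 4.163 mg/dL
CrCl = (140 − 67) × 67.9 / (72 × 4.163) × 0.85 = 4956.7 / 299.74 × 0.85 ≈ 14.1 mL/min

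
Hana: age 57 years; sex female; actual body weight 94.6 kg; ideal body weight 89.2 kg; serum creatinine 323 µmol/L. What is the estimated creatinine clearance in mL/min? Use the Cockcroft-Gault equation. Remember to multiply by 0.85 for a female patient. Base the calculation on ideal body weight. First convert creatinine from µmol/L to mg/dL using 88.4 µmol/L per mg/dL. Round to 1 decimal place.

SCr = 323 / 88.4 = 3.654 mg/dL
CrCl = (140 − 57) × 89.2 / (72 × 3.654) × 0.85 = 7403.6 / 263.09 × 0.85 ≈ 23.9 mL/min

23.9 mL/min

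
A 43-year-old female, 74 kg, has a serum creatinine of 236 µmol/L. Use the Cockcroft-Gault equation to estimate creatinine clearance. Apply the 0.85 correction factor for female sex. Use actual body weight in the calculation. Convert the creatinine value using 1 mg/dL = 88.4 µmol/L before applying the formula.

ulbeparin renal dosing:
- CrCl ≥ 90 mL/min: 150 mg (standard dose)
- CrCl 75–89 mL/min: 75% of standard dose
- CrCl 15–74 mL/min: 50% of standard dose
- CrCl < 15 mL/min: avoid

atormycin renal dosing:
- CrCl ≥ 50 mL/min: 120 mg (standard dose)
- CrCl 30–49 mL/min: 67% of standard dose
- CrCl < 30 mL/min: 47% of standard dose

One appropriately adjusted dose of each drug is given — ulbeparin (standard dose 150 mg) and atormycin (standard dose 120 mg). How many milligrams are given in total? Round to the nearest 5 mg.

155 mg

SCr = 236 / 88.4 = 2.67 mg/dL
CrCl = (140 − 43) × 74 / (72 × 2.67) × 0.85 = 7178.0 / 192.24 × 0.85 ≈ 31.7 mL/min
CrCl ≈ 32 mL/min.
ulbeparin: 15–74 mL/min → 50% of 150 mg = 75 mg.
atormycin: 30–49 mL/min → 67% of 120 mg = 80.4 mg.
Total = 75 + 80.4 = 155.4 mg.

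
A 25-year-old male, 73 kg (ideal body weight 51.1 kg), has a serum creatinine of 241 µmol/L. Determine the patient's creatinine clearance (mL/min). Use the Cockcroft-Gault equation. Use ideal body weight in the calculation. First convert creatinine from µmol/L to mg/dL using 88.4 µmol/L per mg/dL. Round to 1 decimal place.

SCr = 241 / 88.4 = 2.726 mg/dL
CrCl = (140 − 25) × 51.1 / (72 × 2.726) = 5876.5 / 196.27 ≈ 29.9 mL/min

29.9 mL/min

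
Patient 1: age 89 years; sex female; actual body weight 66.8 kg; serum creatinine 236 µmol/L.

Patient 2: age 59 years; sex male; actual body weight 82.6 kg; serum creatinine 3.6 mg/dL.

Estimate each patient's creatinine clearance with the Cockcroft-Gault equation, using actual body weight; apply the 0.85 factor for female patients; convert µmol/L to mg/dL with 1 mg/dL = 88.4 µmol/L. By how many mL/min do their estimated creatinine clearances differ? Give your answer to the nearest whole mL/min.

11 mL/min

Patient 1: SCr = 236 / 88.4 = 2.67 mg/dL
Patient 1: CrCl = (140 − 89) × 66.8 / (72 × 2.67) × 0.85 = 3406.8 / 192.24 × 0.85 ≈ 15.1 mL/min
Patient 2: CrCl = (140 − 59) × 82.6 / (72 × 3.6) = 6690.6 / 259.20 ≈ 25.8 mL/min
|15.1 − 25.8| = 10.7 mL/min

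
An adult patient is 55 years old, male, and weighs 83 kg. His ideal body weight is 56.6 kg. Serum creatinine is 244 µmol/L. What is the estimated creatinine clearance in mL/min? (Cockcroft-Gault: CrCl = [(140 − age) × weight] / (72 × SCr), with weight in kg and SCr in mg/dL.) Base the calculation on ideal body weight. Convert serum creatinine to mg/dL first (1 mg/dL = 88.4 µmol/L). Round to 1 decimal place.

SCr = 244 / 88.4 = 2.76 mg/dL
CrCl = (140 − 55) × 56.6 / (72 × 2.76) = 4811.0 / 198.72 ≈ 24.2 mL/min

24.2 mL/min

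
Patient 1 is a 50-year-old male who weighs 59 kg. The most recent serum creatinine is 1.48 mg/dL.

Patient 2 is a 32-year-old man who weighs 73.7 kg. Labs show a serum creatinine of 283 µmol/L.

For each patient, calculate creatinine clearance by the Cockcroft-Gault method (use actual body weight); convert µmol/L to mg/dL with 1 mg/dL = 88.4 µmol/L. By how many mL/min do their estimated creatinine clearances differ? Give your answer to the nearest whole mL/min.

Patient 1: CrCl = (140 − 50) × 59 / (72 × 1.48) = 5310.0 / 106.56 ≈ 49.8 mL/min
Patient 2: SCr = 283 / 88.4 = 3.201 mg/dL
Patient 2: CrCl = (140 − 32) × 73.7 / (72 × 3.201) = 7959.6 / 230.47 ≈ 34.5 mL/min
|49.8 − 34.5| = 15.3 mL/min

15 mL/min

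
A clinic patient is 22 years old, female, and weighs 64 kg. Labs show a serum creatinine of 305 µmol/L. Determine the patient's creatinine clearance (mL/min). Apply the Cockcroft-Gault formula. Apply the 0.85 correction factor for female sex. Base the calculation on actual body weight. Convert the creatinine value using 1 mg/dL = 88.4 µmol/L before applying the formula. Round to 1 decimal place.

SCr = 305 / 88.4 = 3.45 mg/dL
CrCl = (140 − 22) × 64 / (72 × 3.45) × 0.85 = 7552.0 / 248.40 × 0.85 ≈ 25.8 mL/min

25.8 mL/min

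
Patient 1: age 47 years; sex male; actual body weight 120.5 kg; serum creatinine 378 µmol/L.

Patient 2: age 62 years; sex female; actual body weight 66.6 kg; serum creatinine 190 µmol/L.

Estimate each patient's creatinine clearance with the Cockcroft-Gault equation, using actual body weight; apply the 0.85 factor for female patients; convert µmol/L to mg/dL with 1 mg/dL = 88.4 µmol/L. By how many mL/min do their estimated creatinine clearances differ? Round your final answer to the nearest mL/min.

8 mL/min

Patient 1: SCr = 378 / 88.4 = 4.276 mg/dL
Patient 1: CrCl = (140 − 47) × 120.5 / (72 × 4.276) = 11206.5 / 307.87 ≈ 36.4 mL/min
Patient 2: SCr = 190 / 88.4 = 2.149 mg/dL
Patient 2: CrCl = (140 − 62) × 66.6 / (72 × 2.149) × 0.85 = 5194.8 / 154.73 × 0.85 ≈ 28.5 mL/min
|36.4 − 28.5| = 7.9 mL/min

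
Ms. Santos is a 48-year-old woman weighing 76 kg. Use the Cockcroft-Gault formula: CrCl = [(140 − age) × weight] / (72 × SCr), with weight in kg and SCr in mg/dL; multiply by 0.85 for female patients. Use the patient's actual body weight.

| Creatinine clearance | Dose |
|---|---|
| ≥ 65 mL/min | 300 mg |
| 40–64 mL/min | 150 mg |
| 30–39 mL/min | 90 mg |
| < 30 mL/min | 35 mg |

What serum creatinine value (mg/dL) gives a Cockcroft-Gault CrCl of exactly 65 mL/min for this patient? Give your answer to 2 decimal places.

Standard dose requires CrCl ≥ 65 mL/min.
Set (140 − 48) × 76 × 0.85 / (72 × SCr) = 65
SCr = (140 − 48) × 76 × 0.85 / (72 × 65) = 1.270 mg/dL

1.27 mg/dL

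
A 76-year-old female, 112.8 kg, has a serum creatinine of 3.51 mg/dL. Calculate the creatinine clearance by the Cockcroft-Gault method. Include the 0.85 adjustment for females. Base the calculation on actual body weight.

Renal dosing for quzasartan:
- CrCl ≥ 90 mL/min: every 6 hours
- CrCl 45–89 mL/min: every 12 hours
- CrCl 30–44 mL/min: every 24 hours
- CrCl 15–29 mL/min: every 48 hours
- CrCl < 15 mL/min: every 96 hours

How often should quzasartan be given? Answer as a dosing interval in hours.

CrCl = (140 − 76) × 112.8 / (72 × 3.51) × 0.85 = 7219.2 / 252.72 × 0.85 ≈ 24.3 mL/min
CrCl ≈ 24 mL/min → bracket 15–29 mL/min → every 48 hours.

every 48 hours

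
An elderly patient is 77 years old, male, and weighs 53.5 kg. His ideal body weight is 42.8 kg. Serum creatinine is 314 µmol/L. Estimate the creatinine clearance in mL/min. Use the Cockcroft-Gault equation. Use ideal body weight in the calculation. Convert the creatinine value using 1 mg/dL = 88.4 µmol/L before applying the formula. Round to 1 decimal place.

SCr = 314 / 88.4 = 3.552 mg/dL
CrCl = (140 − 77) × 42.8 / (72 × 3.552) = 2696.4 / 255.74 ≈ 10.5 mL/min

10.5 mL/min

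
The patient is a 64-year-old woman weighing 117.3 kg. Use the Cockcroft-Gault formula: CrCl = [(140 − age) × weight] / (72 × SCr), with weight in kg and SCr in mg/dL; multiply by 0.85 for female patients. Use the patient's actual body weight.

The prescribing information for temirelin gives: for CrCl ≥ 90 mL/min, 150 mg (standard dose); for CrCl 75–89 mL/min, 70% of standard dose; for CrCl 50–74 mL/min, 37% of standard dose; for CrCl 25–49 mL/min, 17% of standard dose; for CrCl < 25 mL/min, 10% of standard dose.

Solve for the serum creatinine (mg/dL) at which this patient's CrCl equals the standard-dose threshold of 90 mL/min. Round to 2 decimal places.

Standard dose requires CrCl ≥ 90 mL/min.
Set (140 − 64) × 117.3 × 0.85 / (72 × SCr) = 90
SCr = (140 − 64) × 117.3 × 0.85 / (72 × 90) = 1.169 mg/dL

1.17 mg/dL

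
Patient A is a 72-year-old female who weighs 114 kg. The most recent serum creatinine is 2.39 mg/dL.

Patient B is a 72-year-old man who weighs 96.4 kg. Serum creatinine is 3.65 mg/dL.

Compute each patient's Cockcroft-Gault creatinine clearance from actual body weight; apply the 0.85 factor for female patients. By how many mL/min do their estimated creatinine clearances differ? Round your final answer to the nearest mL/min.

Patient A: CrCl = (140 − 72) × 114 / (72 × 2.39) × 0.85 = 7752.0 / 172.08 × 0.85 ≈ 38.3 mL/min
Patient B: CrCl = (140 − 72) × 96.4 / (72 × 3.65) = 6555.2 / 262.80 ≈ 24.9 mL/min
|38.3 − 24.9| = 13.4 mL/min

13 mL/min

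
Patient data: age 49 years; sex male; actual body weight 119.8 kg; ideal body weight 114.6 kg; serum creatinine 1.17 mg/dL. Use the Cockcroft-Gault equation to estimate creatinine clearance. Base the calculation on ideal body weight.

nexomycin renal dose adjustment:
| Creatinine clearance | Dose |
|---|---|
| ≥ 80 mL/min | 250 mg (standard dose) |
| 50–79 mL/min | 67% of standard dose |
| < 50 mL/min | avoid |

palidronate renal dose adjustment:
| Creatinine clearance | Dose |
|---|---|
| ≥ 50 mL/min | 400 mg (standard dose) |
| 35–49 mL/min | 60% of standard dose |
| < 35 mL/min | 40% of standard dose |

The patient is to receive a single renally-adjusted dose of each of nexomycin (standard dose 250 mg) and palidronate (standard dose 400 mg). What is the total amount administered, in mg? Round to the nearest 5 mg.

CrCl = (140 − 49) × 114.6 / (72 × 1.17) = 10428.6 / 84.24 ≈ 123.8 mL/min
CrCl ≈ 124 mL/min.
nexomycin: ≥ 80 mL/min → 100% of 250 mg = 250 mg.
palidronate: ≥ 50 mL/min → 100% of 400 mg = 400 mg.
Total = 250 + 400 = 650 mg.

650 mg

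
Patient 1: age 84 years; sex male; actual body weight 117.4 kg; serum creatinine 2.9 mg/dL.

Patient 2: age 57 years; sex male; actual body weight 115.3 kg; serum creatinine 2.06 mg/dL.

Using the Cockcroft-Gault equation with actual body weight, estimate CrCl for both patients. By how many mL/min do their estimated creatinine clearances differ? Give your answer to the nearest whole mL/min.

Patient 1: CrCl = (140 − 84) × 117.4 / (72 × 2.9) = 6574.4 / 208.80 ≈ 31.5 mL/min
Patient 2: CrCl = (140 − 57) × 115.3 / (72 × 2.06) = 9569.9 / 148.32 ≈ 64.5 mL/min
|31.5 − 64.5| = 33.0 mL/min

33 mL/min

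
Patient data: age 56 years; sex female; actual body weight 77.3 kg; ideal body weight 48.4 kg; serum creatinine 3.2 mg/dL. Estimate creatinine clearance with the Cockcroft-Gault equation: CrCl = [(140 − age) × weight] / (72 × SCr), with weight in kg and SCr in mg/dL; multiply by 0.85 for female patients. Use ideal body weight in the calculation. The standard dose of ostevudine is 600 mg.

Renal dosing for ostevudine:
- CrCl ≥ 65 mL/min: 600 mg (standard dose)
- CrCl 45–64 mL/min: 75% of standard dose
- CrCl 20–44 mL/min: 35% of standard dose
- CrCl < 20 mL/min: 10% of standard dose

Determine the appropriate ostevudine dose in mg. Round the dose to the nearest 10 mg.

CrCl = (140 − 56) × 48.4 / (72 × 3.2) × 0.85 = 4065.6 / 230.40 × 0.85 ≈ 15.0 mL/min
CrCl ≈ 15 mL/min → bracket < 20 mL/min.
10% of 600 mg = 60 mg

60 mg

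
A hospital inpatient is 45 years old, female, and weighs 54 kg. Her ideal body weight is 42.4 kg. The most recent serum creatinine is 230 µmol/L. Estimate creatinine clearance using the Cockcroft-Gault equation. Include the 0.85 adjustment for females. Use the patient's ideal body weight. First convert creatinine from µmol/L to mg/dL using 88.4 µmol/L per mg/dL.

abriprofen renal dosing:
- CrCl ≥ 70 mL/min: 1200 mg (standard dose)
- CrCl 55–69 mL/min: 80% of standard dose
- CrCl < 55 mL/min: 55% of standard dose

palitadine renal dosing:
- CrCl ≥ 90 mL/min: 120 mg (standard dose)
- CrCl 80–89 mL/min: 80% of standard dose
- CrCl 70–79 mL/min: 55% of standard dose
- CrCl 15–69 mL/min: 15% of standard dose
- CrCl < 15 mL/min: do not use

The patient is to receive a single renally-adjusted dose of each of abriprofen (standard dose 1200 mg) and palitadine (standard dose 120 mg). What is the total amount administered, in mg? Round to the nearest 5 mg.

SCr = 230 / 88.4 = 2.602 mg/dL
CrCl = (140 − 45) × 42.4 / (72 × 2.602) × 0.85 = 4028.0 / 187.34 × 0.85 ≈ 18.3 mL/min
CrCl ≈ 18 mL/min.
abriprofen: < 55 mL/min → 55% of 1200 mg = 660 mg.
palitadine: 15–69 mL/min → 15% of 120 mg = 18 mg.
Total = 660 + 18 = 678 mg.

680 mg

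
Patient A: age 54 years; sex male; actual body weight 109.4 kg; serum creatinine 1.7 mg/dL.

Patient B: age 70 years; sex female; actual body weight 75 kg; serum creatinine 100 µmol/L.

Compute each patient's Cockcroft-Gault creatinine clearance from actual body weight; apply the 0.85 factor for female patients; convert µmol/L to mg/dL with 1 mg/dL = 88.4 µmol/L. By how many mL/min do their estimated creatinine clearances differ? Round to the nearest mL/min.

22 mL/min

Patient A: CrCl = (140 − 54) × 109.4 / (72 × 1.7) = 9408.4 / 122.40 ≈ 76.9 mL/min
Patient B: SCr = 100 / 88.4 = 1.131 mg/dL
Patient B: CrCl = (140 − 70) × 75 / (72 × 1.131) × 0.85 = 5250.0 / 81.43 × 0.85 ≈ 54.8 mL/min
|76.9 − 54.8| = 22.1 mL/min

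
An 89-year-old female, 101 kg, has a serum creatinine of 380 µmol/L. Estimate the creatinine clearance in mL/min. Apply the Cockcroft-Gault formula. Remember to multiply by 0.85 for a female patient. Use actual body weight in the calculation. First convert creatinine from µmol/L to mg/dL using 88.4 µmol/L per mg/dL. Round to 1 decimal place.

SCr = 380 / 88.4 = 4.299 mg/dL
CrCl = (140 − 89) × 101 / (72 × 4.299) × 0.85 = 5151.0 / 309.53 × 0.85 ≈ 14.1 mL/min

14.1 mL/min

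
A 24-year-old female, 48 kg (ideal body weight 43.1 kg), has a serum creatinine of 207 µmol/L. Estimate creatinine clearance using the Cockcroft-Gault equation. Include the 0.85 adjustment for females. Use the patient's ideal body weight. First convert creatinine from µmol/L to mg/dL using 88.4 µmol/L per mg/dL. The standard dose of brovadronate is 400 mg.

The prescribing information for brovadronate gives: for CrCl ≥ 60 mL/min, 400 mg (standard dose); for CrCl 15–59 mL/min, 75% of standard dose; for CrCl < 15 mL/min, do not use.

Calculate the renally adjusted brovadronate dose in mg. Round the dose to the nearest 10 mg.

SCr = 207 / 88.4 = 2.342 mg/dL
CrCl = (140 − 24) × 43.1 / (72 × 2.342) × 0.85 = 4999.6 / 168.62 × 0.85 ≈ 25.2 mL/min
CrCl ≈ 25 mL/min → bracket 15–59 mL/min.
75% of 400 mg = 300 mg

300 mg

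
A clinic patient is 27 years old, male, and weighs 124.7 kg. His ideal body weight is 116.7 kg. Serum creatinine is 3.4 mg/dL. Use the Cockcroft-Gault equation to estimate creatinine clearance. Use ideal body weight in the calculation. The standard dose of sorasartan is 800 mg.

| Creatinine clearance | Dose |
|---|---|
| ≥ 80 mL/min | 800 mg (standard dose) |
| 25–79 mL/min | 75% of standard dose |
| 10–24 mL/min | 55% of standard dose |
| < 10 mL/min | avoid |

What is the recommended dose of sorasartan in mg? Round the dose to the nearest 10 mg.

CrCl = (140 − 27) × 116.7 / (72 × 3.4) = 13187.1 / 244.80 ≈ 53.9 mL/min
CrCl ≈ 54 mL/min → bracket 25–79 mL/min.
75% of 800 mg = 600 mg

600 mg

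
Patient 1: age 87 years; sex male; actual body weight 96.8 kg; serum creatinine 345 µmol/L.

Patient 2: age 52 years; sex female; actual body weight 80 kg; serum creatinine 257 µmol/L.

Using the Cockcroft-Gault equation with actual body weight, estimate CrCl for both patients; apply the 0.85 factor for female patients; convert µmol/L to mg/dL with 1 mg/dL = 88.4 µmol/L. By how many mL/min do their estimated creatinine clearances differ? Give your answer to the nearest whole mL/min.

Patient 1: SCr = 345 / 88.4 = 3.903 mg/dL
Patient 1: CrCl = (140 − 87) × 96.8 / (72 × 3.903) = 5130.4 / 281.02 ≈ 18.3 mL/min
Patient 2: SCr = 257 / 88.4 = 2.907 mg/dL
Patient 2: CrCl = (140 − 52) × 80 / (72 × 2.907) × 0.85 = 7040.0 / 209.30 × 0.85 ≈ 28.6 mL/min
|18.3 − 28.6| = 10.3 mL/min

10 mL/min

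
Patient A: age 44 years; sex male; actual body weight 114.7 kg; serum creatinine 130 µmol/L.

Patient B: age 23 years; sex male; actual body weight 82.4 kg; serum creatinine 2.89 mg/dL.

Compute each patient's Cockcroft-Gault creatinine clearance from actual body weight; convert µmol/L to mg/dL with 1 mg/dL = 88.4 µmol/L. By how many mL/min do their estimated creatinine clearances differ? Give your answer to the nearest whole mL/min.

58 mL/min

Patient A: SCr = 130 / 88.4 = 1.471 mg/dL
Patient A: CrCl = (140 − 44) × 114.7 / (72 × 1.471) = 11011.2 / 105.91 ≈ 104.0 mL/min
Patient B: CrCl = (140 − 23) × 82.4 / (72 × 2.89) = 9640.8 / 208.08 ≈ 46.3 mL/min
|104.0 − 46.3| = 57.7 mL/min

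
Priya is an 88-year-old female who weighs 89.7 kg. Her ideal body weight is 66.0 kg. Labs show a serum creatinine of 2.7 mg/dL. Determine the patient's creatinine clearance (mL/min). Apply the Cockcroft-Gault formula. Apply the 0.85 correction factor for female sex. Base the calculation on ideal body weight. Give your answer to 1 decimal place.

CrCl = (140 − 88) × 66 / (72 × 2.7) × 0.85 = 3432.0 / 194.40 × 0.85 ≈ 15.0 mL/min

15.0 mL/min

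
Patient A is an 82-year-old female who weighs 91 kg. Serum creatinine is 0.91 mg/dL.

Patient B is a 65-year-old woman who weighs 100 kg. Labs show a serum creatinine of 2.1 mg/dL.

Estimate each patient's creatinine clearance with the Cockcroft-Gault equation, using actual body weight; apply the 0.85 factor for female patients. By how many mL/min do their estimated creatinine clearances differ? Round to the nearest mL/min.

26 mL/min

Patient A: CrCl = (140 − 82) × 91 / (72 × 0.91) × 0.85 = 5278.0 / 65.52 × 0.85 ≈ 68.5 mL/min
Patient B: CrCl = (140 − 65) × 100 / (72 × 2.1) × 0.85 = 7500.0 / 151.20 × 0.85 ≈ 42.2 mL/min
|68.5 − 42.2| = 26.3 mL/min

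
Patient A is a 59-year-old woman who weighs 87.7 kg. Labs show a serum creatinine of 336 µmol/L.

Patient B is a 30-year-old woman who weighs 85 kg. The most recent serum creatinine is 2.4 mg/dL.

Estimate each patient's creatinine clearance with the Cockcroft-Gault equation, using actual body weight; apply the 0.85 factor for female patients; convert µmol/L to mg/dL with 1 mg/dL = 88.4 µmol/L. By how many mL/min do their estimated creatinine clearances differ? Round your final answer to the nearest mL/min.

24 mL/min

Patient A: SCr = 336 / 88.4 = 3.801 mg/dL
Patient A: CrCl = (140 − 59) × 87.7 / (72 × 3.801) × 0.85 = 7103.7 / 273.67 × 0.85 ≈ 22.1 mL/min
Patient B: CrCl = (140 − 30) × 85 / (72 × 2.4) × 0.85 = 9350.0 / 172.80 × 0.85 ≈ 46.0 mL/min
|22.1 − 46.0| = 23.9 mL/min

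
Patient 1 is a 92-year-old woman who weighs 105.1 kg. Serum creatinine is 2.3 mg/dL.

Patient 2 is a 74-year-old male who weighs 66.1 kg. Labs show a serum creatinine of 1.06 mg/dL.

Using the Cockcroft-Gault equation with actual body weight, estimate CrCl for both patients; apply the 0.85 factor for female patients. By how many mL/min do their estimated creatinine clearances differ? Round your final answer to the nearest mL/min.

Patient 1: CrCl = (140 − 92) × 105.1 / (72 × 2.3) × 0.85 = 5044.8 / 165.60 × 0.85 ≈ 25.9 mL/min
Patient 2: CrCl = (140 − 74) × 66.1 / (72 × 1.06) = 4362.6 / 76.32 ≈ 57.2 mL/min
|25.9 − 57.2| = 31.3 mL/min

31 mL/min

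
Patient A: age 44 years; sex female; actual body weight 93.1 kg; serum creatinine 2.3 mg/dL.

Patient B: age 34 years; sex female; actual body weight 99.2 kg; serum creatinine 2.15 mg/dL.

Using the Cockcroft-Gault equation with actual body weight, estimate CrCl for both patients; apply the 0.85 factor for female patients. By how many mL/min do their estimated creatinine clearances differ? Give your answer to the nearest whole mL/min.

Patient A: CrCl = (140 − 44) × 93.1 / (72 × 2.3) × 0.85 = 8937.6 / 165.60 × 0.85 ≈ 45.9 mL/min
Patient B: CrCl = (140 − 34) × 99.2 / (72 × 2.15) × 0.85 = 10515.2 / 154.80 × 0.85 ≈ 57.7 mL/min
|45.9 − 57.7| = 11.8 mL/min

12 mL/min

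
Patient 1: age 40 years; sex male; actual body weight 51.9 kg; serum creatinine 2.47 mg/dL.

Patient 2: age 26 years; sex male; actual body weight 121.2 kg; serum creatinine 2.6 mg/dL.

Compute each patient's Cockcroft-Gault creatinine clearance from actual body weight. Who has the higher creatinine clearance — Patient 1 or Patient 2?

Patient 2

Patient 1: CrCl = (140 − 40) × 51.9 / (72 × 2.47) = 5190.0 / 177.84 ≈ 29.2 mL/min
Patient 2: CrCl = (140 − 26) × 121.2 / (72 × 2.6) = 13816.8 / 187.20 ≈ 73.8 mL/min
29.2 vs 73.8 mL/min → Patient 2 is higher.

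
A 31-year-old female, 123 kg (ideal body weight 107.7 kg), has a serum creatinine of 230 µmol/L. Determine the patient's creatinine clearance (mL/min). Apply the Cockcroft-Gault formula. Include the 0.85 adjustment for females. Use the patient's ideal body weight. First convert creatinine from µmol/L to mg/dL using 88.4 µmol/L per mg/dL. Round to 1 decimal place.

53.3 mL/min

SCr = 230 / 88.4 = 2.602 mg/dL
CrCl = (140 − 31) × 107.7 / (72 × 2.602) × 0.85 = 11739.3 / 187.34 × 0.85 ≈ 53.3 mL/min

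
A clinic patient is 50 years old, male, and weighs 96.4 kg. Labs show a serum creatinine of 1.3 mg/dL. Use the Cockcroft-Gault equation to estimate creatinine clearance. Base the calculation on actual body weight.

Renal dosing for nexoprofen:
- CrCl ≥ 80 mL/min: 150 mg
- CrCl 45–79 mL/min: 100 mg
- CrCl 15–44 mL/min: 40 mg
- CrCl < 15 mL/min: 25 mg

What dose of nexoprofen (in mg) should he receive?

150 mg

CrCl = (140 − 50) × 96.4 / (72 × 1.3) = 8676.0 / 93.60 ≈ 92.7 mL/min
CrCl ≈ 93 mL/min → bracket ≥ 80 mL/min.
Dose for this bracket: 150 mg.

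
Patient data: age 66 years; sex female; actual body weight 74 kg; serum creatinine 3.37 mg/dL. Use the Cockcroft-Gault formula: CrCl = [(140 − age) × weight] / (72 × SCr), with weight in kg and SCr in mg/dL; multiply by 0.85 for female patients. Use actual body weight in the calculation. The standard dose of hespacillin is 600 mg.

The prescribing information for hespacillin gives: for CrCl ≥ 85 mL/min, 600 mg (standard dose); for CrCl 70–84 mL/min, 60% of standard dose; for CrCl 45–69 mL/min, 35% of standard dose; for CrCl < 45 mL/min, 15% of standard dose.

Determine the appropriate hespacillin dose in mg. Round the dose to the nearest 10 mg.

90 mg

CrCl = (140 − 66) × 74 / (72 × 3.37) × 0.85 = 5476.0 / 242.64 × 0.85 ≈ 19.2 mL/min
CrCl ≈ 19 mL/min → bracket < 45 mL/min.
15% of 600 mg = 90 mg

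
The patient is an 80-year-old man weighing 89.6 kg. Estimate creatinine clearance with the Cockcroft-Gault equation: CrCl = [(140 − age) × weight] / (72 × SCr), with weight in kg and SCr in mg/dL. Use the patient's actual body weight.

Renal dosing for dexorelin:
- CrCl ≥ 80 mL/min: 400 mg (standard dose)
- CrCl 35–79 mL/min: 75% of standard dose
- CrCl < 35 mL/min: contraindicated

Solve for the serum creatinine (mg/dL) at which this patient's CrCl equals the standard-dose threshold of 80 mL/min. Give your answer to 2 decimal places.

Standard dose requires CrCl ≥ 80 mL/min.
Set (140 − 80) × 89.6 / (72 × SCr) = 80
SCr = (140 − 80) × 89.6 / (72 × 80) = 0.933 mg/dL

0.93 mg/dL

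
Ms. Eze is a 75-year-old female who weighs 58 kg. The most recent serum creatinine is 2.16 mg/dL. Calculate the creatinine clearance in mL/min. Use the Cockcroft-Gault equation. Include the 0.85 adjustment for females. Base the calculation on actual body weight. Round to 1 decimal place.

20.6 mL/min

CrCl = (140 − 75) × 58 / (72 × 2.16) × 0.85 = 3770.0 / 155.52 × 0.85 ≈ 20.6 mL/min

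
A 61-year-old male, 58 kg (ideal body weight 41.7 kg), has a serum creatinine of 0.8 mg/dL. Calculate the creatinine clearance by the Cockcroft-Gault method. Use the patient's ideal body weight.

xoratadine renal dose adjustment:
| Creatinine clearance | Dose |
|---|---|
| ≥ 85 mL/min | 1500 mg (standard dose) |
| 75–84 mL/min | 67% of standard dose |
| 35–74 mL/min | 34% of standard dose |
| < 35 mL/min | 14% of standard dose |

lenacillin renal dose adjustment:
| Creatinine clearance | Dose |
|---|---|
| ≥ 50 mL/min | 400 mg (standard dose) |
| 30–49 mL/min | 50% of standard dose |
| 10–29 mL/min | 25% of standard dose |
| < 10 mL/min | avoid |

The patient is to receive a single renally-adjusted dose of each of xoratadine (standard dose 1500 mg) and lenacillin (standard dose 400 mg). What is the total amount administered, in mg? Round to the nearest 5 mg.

CrCl = (140 − 61) × 41.7 / (72 × 0.8) = 3294.3 / 57.60 ≈ 57.2 mL/min
CrCl ≈ 57 mL/min.
xoratadine: 35–74 mL/min → 34% of 1500 mg = 510 mg.
lenacillin: ≥ 50 mL/min → 100% of 400 mg = 400 mg.
Total = 510 + 400 = 910 mg.

910 mg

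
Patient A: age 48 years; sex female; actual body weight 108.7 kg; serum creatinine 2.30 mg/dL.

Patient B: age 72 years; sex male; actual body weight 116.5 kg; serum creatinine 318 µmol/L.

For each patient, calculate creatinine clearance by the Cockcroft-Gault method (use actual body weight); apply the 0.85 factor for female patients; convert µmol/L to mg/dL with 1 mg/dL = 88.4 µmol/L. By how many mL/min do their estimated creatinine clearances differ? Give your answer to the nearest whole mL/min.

Patient A: CrCl = (140 − 48) × 108.7 / (72 × 2.3) × 0.85 = 10000.4 / 165.60 × 0.85 ≈ 51.3 mL/min
Patient B: SCr = 318 / 88.4 = 3.597 mg/dL
Patient B: CrCl = (140 − 72) × 116.5 / (72 × 3.597) = 7922.0 / 258.98 ≈ 30.6 mL/min
|51.3 − 30.6| = 20.7 mL/min

21 mL/min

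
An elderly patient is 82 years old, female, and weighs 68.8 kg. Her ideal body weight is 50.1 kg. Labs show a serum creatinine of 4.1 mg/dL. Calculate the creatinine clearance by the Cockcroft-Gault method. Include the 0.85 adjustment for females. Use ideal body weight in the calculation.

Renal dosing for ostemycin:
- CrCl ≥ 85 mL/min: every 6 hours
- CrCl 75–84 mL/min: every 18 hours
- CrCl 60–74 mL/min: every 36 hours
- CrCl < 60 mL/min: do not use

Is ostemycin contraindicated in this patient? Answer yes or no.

yes

CrCl = (140 − 82) × 50.1 / (72 × 4.1) × 0.85 = 2905.8 / 295.20 × 0.85 ≈ 8.4 mL/min
CrCl ≈ 8 mL/min, which is < 60 mL/min.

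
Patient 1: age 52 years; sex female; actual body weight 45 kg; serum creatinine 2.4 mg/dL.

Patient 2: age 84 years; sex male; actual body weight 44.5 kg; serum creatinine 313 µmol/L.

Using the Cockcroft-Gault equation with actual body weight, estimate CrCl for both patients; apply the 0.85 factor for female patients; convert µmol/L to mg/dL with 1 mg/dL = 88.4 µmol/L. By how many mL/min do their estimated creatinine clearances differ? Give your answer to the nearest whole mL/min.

10 mL/min

Patient 1: CrCl = (140 − 52) × 45 / (72 × 2.4) × 0.85 = 3960.0 / 172.80 × 0.85 ≈ 19.5 mL/min
Patient 2: SCr = 313 / 88.4 = 3.541 mg/dL
Patient 2: CrCl = (140 − 84) × 44.5 / (72 × 3.541) = 2492.0 / 254.95 ≈ 9.8 mL/min
|19.5 − 9.8| = 9.7 mL/min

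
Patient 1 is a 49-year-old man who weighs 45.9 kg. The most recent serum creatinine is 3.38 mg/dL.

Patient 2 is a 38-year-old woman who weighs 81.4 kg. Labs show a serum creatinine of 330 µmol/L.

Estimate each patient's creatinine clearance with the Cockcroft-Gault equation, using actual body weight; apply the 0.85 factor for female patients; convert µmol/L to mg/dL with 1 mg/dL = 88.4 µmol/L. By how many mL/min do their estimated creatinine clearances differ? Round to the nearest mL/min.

9 mL/min

Patient 1: CrCl = (140 − 49) × 45.9 / (72 × 3.38) = 4176.9 / 243.36 ≈ 17.2 mL/min
Patient 2: SCr = 330 / 88.4 = 3.733 mg/dL
Patient 2: CrCl = (140 − 38) × 81.4 / (72 × 3.733) × 0.85 = 8302.8 / 268.78 × 0.85 ≈ 26.3 mL/min
|17.2 − 26.3| = 9.1 mL/min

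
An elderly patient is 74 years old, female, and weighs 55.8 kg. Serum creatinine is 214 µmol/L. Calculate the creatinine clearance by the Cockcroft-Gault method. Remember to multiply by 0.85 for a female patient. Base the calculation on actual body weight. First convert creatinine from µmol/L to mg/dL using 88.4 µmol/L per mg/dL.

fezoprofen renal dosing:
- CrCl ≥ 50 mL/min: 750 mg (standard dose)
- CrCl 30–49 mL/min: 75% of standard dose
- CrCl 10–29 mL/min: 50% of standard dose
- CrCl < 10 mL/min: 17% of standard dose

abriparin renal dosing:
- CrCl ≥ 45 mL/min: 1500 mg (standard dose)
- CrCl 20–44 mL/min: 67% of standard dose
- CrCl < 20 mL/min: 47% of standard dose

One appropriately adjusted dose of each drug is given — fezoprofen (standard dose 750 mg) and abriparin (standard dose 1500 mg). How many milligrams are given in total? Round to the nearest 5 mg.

1080 mg

SCr = 214 / 88.4 = 2.421 mg/dL
CrCl = (140 − 74) × 55.8 / (72 × 2.421) × 0.85 = 3682.8 / 174.31 × 0.85 ≈ 18.0 mL/min
CrCl ≈ 18 mL/min.
fezoprofen: 10–29 mL/min → 50% of 750 mg = 375 mg.
abriparin: < 20 mL/min → 47% of 1500 mg = 705 mg.
Total = 375 + 705 = 1080 mg.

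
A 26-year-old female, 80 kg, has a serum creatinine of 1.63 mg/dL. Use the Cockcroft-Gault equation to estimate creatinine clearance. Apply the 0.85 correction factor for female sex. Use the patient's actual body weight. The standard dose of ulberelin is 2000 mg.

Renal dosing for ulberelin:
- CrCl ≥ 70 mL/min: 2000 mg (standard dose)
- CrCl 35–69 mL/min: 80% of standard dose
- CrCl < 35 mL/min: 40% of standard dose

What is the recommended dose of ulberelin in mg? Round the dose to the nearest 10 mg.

1600 mg

CrCl = (140 − 26) × 80 / (72 × 1.63) × 0.85 = 9120.0 / 117.36 × 0.85 ≈ 66.1 mL/min
CrCl ≈ 66 mL/min → bracket 35–69 mL/min.
80% of 2000 mg = 1600 mg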